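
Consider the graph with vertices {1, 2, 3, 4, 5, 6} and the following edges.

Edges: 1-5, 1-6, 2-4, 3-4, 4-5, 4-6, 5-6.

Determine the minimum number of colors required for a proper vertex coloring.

3

1, 5, 6 are mutually adjacent, so at least 3 colors are needed.
One proper 3-coloring: 1=red, 2=blue, 3=blue, 4=red, 5=blue, 6=green. Every edge joins two different colors.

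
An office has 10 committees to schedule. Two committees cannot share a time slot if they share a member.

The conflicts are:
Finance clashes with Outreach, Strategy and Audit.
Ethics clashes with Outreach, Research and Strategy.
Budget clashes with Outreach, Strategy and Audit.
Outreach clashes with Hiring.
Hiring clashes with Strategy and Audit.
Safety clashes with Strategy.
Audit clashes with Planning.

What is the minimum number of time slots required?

Finance and Outreach conflict, so at least 2 time slots are needed.
2 time slots suffice: time slot 1 → {Outreach, Research, Strategy, Audit}; time slot 2 → {Finance, Ethics, Budget, Hiring, Safety, Planning}. Each listed conflict is separated.

2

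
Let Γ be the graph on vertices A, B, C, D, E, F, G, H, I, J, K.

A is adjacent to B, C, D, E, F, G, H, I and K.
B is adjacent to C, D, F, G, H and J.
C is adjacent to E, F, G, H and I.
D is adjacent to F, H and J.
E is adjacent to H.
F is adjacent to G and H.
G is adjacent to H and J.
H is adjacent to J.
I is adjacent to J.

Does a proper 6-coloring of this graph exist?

Yes

The chromatic number is 6. A, B, C, F, G, H are pairwise adjacent (a clique of size 6), so at least 6 colors are needed.
6 colors suffice: color 1 → {A, J}; color 2 → {H, I, K}; color 3 → {C, D}; color 4 → {B, E}; color 5 → {F}; color 6 → {G}.
That is already a proper 6-coloring.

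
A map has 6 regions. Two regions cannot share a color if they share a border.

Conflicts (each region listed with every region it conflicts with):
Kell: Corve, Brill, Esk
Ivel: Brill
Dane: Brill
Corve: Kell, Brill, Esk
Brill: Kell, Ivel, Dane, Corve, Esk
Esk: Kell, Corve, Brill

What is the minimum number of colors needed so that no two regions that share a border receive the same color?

Kell, Corve, Brill, Esk all conflict with each other, so at least 4 colors are needed.
4 colors suffice: Kell=2, Ivel=2, Dane=2, Corve=4, Brill=1, Esk=3. Each listed conflict is separated.

4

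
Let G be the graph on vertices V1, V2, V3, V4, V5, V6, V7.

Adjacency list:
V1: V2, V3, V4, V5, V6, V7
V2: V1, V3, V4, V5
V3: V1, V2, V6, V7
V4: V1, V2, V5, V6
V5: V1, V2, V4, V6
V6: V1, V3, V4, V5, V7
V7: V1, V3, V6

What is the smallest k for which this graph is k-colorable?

V1, V3, V6, V7 are mutually adjacent (a clique of size 4), so at least 4 colors are needed.
4 colors suffice: color 1 → {V1}; color 2 → {V2, V6}; color 3 → {V3, V5}; color 4 → {V4, V7}. Each edge has distinct colors on its endpoints.

4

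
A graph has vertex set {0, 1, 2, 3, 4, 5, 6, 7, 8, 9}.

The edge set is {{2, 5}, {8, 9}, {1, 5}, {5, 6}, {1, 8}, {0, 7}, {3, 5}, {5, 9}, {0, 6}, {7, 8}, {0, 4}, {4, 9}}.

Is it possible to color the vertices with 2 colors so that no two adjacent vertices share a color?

No

The cycle 0-6-5-9-4-0 has odd length 5, so it cannot be 2-colored; at least 3 colors are needed.
So 2 colors are not enough.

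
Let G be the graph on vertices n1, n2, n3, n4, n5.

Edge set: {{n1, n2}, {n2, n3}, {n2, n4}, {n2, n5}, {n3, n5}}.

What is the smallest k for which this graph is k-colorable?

n2, n3, n5 form a triangle, so at least 3 colors are needed.
3 colors suffice: color red → {n2}; color blue → {n1, n3, n4}; color green → {n5}. Each edge has distinct colors on its endpoints.

3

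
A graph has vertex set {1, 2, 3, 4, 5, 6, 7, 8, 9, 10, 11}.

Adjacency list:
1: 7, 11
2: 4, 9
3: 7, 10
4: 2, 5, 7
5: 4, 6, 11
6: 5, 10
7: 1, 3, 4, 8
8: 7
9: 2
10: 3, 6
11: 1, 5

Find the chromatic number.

The cycle 11-1-7-4-5-11 has odd length 5, so it cannot be 2-colored; at least 3 colors are needed.
3 colors suffice: 1=blue, 2=red, 3=blue, 4=blue, 5=red, 6=blue, 7=red, 8=blue, 9=blue, 10=red, 11=green. No two adjacent vertices share a color.

3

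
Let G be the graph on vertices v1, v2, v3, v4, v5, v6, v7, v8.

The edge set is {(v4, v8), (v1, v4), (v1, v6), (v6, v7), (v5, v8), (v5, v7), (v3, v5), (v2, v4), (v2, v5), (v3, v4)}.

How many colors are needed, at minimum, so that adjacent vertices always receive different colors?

v1 and v4 are adjacent, so at least 2 colors are needed.
2 colors suffice: color R → {v4, v5, v6}; color B → {v1, v2, v3, v7, v8}. Every edge joins two different colors.

2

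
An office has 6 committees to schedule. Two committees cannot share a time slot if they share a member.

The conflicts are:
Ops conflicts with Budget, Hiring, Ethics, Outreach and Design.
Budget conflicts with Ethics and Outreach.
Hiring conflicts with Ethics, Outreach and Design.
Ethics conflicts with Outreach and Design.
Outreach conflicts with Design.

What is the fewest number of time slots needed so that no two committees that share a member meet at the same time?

5

Ops, Hiring, Ethics, Outreach, Design are mutually in conflict, so at least 5 time slots are needed.
Using 5 time slots: Ops=2, Budget=4, Hiring=5, Ethics=3, Outreach=1, Design=4. No two conflicting committees share a time slot.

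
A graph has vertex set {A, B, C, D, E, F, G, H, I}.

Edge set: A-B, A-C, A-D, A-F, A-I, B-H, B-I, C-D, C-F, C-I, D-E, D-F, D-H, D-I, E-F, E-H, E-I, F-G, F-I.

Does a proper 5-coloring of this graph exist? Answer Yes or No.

Yes

The chromatic number is 5. A, C, D, F, I are pairwise adjacent (a clique of size 5), so at least 5 colors are needed.
5 colors suffice: color 1 → {F, H}; color 2 → {G, I}; color 3 → {B, D}; color 4 → {A, E}; color 5 → {C}.
That is already a proper 5-coloring.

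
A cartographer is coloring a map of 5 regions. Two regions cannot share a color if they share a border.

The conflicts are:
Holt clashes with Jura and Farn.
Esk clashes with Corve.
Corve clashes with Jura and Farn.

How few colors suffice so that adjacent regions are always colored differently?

Corve and Jura conflict, so at least 2 colors are needed.
One proper 2-coloring: Holt=1, Esk=2, Corve=1, Jura=2, Farn=2. Every pair that conflicts lands in different colors.

2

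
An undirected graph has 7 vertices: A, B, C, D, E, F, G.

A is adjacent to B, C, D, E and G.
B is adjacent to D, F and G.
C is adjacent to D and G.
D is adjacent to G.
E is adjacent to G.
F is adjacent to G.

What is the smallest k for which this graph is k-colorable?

A, C, D, G are mutually adjacent (a clique of size 4), so at least 4 colors are needed.
4 colors suffice: color 1 → {G}; color 2 → {A, F}; color 3 → {B, C, E}; color 4 → {D}. Every edge joins two different colors.

4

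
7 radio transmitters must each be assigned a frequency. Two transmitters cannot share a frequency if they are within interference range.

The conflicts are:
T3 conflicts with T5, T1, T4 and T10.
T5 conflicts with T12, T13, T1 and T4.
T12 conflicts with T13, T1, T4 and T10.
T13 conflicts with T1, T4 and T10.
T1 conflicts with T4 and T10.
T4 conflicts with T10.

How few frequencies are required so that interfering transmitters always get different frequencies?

5

T12, T13, T1, T4, T10 pairwise conflict, so at least 5 frequencies are needed.
A valid assignment using 5 frequencies: T3=4, T5=3, T12=4, T13=5, T1=1, T4=2, T10=3. No two conflicting transmitters share a frequency.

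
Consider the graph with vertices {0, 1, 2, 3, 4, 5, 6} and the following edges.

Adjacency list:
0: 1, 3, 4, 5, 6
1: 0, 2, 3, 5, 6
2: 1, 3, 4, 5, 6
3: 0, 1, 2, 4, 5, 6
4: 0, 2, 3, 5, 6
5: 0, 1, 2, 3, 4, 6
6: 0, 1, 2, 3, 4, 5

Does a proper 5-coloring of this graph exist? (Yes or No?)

The chromatic number is 5. 0, 3, 4, 5, 6 are mutually adjacent (a clique of size 5), so at least 5 colors are needed.
One proper 5-coloring: 0=d, 1=e, 2=d, 3=b, 4=e, 5=c, 6=a.
That is already a proper 5-coloring.

Yes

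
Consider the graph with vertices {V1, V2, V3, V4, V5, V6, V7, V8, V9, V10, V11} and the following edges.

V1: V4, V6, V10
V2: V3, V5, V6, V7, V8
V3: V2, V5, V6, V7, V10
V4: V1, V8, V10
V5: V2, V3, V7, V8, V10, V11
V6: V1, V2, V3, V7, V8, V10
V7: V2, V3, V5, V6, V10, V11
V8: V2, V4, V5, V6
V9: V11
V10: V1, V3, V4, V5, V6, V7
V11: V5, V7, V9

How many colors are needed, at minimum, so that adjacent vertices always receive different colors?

4

V2, V3, V6, V7 are mutually adjacent (a clique of size 4), so at least 4 colors are needed.
4 colors suffice: color R → {V1, V7, V8, V9}; color B → {V4, V5, V6}; color G → {V2, V10, V11}; color Y → {V3}. Each edge has distinct colors on its endpoints.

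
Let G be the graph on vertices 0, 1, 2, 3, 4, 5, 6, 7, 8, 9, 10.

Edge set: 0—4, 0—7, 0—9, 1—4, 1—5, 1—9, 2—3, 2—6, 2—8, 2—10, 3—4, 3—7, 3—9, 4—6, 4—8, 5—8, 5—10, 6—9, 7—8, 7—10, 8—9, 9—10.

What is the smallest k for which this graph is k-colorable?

2

1 and 5 are adjacent, so at least 2 colors are needed.
2 colors suffice: color a → {2, 4, 5, 7, 9}; color b → {0, 1, 3, 6, 8, 10}. No two adjacent vertices share a color.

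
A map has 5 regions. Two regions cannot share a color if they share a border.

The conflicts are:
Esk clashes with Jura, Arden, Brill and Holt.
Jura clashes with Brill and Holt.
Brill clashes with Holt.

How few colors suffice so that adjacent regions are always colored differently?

Esk, Jura, Brill, Holt pairwise conflict, so at least 4 colors are needed.
A valid assignment using 4 colors: Esk=1, Jura=3, Arden=2, Brill=2, Holt=4. Every pair that conflicts lands in different colors.

4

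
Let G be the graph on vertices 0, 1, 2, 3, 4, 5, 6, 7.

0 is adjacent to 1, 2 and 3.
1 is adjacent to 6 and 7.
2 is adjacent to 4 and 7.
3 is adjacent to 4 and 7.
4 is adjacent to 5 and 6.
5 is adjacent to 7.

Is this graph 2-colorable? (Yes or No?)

No

The cycle 6-1-0-2-4-6 has odd length 5, so it cannot be 2-colored; at least 3 colors are needed.
So 2 colors are not enough.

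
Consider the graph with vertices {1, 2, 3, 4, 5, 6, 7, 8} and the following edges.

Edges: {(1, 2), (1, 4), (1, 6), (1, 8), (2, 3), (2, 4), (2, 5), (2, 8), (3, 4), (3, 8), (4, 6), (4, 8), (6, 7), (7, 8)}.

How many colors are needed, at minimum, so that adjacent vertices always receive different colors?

2, 3, 4, 8 are pairwise adjacent (a clique of size 4), so at least 4 colors are needed.
4 colors suffice: color a → {5, 6, 8}; color b → {4, 7}; color c → {2}; color d → {1, 3}. No two adjacent vertices share a color.

4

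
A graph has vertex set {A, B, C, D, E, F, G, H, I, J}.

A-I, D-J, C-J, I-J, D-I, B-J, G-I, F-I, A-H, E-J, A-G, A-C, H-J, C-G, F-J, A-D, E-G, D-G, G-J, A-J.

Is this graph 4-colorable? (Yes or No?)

A, D, G, I, J form a clique, so at least 5 colors are needed.
So 4 colors are not enough.

No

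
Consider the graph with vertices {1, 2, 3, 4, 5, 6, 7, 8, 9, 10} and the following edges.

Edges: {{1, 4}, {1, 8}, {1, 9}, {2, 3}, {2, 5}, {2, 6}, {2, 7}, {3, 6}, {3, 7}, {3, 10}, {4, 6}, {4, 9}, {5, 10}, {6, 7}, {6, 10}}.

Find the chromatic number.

4

2, 3, 6, 7 are mutually adjacent (a clique of size 4), so at least 4 colors are needed.
One proper 4-coloring: 1=red, 2=green, 3=blue, 4=blue, 5=red, 6=red, 7=yellow, 8=blue, 9=green, 10=green. No two adjacent vertices share a color.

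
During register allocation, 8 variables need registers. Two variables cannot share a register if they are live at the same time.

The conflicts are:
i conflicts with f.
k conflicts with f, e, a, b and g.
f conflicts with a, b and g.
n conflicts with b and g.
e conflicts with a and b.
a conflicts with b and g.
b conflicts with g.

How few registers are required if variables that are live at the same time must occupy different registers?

5

k, f, a, b, g all conflict with each other, so at least 5 registers are needed.
5 registers suffice: register 1 → {i, b}; register 2 → {n, a}; register 3 → {k}; register 4 → {e, g}; register 5 → {f}. Each listed conflict is separated.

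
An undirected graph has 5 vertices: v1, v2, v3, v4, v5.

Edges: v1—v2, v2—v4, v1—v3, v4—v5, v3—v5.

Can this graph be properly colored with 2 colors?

The cycle v5-v4-v2-v1-v3-v5 has odd length 5, so it cannot be 2-colored; at least 3 colors are needed.
So 2 colors are not enough.

No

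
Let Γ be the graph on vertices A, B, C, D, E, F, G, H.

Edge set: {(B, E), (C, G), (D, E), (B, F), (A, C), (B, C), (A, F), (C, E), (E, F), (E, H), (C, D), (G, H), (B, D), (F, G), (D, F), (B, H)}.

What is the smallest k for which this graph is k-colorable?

B, D, E, F are mutually adjacent (a clique of size 4), so at least 4 colors are needed.
One proper 4-coloring: A=blue, B=blue, C=red, D=yellow, E=green, F=red, G=blue, H=red. Every edge joins two different colors.

4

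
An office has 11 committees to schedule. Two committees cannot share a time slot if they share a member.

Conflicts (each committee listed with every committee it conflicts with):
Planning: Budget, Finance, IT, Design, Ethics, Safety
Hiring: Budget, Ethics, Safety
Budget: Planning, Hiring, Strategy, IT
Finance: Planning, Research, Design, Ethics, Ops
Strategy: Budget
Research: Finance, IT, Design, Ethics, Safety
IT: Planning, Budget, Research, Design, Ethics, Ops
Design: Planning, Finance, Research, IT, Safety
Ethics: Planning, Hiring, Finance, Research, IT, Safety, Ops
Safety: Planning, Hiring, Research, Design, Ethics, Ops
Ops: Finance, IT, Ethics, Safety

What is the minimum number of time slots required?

3

Research, Ethics, Safety are mutually in conflict, so at least 3 time slots are needed.
3 time slots suffice: Planning=3, Hiring=3, Budget=1, Finance=2, Strategy=2, Research=3, IT=2, Design=1, Ethics=1, Safety=2, Ops=3. Every pair that conflicts lands in different time slots.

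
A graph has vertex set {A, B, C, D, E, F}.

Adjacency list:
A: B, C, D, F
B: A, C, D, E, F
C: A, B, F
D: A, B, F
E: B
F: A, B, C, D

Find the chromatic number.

4

A, B, C, F form a clique, so at least 4 colors are needed.
A valid assignment using 4 colors: A=3, B=1, C=4, D=4, E=2, F=2. No two adjacent vertices share a color.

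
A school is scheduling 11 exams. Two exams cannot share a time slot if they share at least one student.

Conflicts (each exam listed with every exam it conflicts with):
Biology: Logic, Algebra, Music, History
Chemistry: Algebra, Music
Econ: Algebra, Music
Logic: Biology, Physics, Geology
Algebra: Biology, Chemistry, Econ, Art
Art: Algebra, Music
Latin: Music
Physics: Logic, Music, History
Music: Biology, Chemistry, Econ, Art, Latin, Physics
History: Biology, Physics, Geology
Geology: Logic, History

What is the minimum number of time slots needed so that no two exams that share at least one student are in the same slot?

2

Logic and Geology conflict, so at least 2 time slots are needed.
2 time slots suffice: time slot 1 → {Logic, Algebra, Music, History}; time slot 2 → {Biology, Chemistry, Econ, Art, Latin, Physics, Geology}. Every pair that conflicts lands in different time slots.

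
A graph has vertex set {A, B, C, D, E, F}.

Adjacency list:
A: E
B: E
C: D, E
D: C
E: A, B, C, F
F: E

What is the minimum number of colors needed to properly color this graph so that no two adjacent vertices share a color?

C and D are adjacent, so at least 2 colors are needed.
One proper 2-coloring: A=2, B=2, C=2, D=1, E=1, F=2. No two adjacent vertices share a color.

2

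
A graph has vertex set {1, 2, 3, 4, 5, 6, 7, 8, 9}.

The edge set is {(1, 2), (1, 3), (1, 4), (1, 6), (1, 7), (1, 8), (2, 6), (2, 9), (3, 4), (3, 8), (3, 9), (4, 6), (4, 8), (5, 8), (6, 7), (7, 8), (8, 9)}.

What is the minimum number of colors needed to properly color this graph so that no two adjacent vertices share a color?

1, 3, 4, 8 form a clique, so at least 4 colors are needed.
4 colors suffice: color red → {1, 5, 9}; color blue → {6, 8}; color green → {2, 4, 7}; color yellow → {3}. Every edge joins two different colors.

4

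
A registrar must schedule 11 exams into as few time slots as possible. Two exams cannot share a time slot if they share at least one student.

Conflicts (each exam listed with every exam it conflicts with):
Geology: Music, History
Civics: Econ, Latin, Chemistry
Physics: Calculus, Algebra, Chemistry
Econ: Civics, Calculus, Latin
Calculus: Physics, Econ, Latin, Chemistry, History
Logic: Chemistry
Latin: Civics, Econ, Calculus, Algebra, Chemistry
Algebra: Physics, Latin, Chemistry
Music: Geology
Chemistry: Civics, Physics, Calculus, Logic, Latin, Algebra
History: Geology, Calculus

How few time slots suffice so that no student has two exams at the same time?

Civics, Latin, Chemistry all conflict with each other, so at least 3 time slots are needed.
Using 3 time slots: Geology=2, Civics=3, Physics=2, Econ=1, Calculus=3, Logic=2, Latin=2, Algebra=3, Music=1, Chemistry=1, History=1. Each listed conflict is separated.

3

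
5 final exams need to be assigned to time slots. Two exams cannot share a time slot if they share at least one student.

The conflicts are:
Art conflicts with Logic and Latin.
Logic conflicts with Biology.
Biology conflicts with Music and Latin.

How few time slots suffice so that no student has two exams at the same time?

2

Biology and Latin conflict, so at least 2 time slots are needed.
2 time slots suffice: time slot 1 → {Art, Biology}; time slot 2 → {Logic, Music, Latin}. No two conflicting exams share a time slot.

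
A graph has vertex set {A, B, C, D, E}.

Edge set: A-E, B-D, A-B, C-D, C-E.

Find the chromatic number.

The cycle C-D-B-A-E-C has odd length 5, so it cannot be 2-colored; at least 3 colors are needed.
3 colors suffice: color 1 → {B, E}; color 2 → {A, C}; color 3 → {D}. Each edge has distinct colors on its endpoints.

3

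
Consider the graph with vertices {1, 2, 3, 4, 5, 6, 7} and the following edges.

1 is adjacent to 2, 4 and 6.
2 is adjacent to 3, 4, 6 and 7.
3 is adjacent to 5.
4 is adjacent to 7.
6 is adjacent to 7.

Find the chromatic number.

1, 2, 6 form a triangle, so at least 3 colors are needed.
3 colors suffice: color a → {2, 5}; color b → {1, 3, 7}; color c → {4, 6}. Each edge has distinct colors on its endpoints.

3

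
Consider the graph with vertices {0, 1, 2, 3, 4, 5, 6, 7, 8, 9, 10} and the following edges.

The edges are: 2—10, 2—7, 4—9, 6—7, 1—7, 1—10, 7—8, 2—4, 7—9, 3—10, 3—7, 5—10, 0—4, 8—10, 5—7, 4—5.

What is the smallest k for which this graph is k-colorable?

0 and 4 are adjacent, so at least 2 colors are needed.
2 colors suffice: color a → {4, 7, 10}; color b → {0, 1, 2, 3, 5, 6, 8, 9}. Each edge has distinct colors on its endpoints.

2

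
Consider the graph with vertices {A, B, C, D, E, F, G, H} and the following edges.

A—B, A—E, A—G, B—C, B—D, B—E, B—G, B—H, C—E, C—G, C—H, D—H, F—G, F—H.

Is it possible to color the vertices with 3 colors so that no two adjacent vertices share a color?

Yes

The chromatic number is 3. B, D, H are pairwise adjacent, so at least 3 colors are needed.
A valid assignment using 3 colors: A=3, B=1, C=3, D=3, E=2, F=1, G=2, H=2.
That is already a proper 3-coloring.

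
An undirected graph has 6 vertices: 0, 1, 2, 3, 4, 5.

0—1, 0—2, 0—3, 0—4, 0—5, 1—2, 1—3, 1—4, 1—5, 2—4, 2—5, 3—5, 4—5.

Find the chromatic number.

0, 1, 2, 4, 5 are pairwise adjacent (a clique of size 5), so at least 5 colors are needed.
One proper 5-coloring: 0=green, 1=red, 2=yellow, 3=yellow, 4=purple, 5=blue. Every edge joins two different colors.

5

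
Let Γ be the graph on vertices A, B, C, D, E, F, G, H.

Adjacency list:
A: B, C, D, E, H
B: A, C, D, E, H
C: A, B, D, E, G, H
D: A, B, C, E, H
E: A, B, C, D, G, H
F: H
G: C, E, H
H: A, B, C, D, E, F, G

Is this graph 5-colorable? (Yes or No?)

No

A, B, C, D, E, H form a clique, so at least 6 colors are needed.
So 5 colors are not enough.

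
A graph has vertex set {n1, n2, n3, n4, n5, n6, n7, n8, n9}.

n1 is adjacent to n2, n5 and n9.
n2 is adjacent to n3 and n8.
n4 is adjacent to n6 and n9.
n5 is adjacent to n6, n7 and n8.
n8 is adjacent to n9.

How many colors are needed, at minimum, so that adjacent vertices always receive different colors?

The cycle n4-n9-n1-n5-n6-n4 has odd length 5, so it cannot be 2-colored; at least 3 colors are needed.
3 colors suffice: color 1 → {n2, n5, n9}; color 2 → {n1, n3, n6, n7, n8}; color 3 → {n4}. Every edge joins two different colors.

3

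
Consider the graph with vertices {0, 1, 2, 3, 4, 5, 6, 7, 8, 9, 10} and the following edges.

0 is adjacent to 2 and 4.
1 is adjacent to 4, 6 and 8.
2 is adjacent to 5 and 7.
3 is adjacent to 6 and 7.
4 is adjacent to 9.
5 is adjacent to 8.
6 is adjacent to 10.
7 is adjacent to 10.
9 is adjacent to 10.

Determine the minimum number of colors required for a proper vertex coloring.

3

The cycle 4-1-6-10-9-4 has odd length 5, so it cannot be 2-colored; at least 3 colors are needed.
3 colors suffice: color a → {4, 5, 6, 7}; color b → {1, 2, 3, 10}; color c → {0, 8, 9}. No two adjacent vertices share a color.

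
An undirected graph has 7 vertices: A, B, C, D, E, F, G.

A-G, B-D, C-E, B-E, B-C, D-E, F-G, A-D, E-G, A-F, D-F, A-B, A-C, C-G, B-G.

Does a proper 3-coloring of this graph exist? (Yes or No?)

No

B, C, E, G form a clique, so at least 4 colors are needed.
So 3 colors are not enough.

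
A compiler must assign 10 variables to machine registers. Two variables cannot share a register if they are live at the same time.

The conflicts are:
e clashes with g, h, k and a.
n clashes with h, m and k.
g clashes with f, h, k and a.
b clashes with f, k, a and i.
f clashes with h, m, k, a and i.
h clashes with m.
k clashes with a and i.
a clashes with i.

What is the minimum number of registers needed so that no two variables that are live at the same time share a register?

5

b, f, k, a, i all conflict with each other, so at least 5 registers are needed.
5 registers suffice: e=1, n=1, g=4, b=5, f=1, h=2, m=3, k=2, a=3, i=4. Every pair that conflicts lands in different registers.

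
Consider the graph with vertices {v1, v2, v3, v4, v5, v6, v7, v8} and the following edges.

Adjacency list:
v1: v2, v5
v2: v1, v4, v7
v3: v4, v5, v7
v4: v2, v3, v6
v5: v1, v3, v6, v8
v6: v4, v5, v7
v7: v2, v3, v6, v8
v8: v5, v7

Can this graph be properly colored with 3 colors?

The chromatic number is 3. The cycle v6-v4-v2-v1-v5-v6 has odd length 5, so it cannot be 2-colored; at least 3 colors are needed.
A valid assignment using 3 colors: v1=3, v2=2, v3=2, v4=1, v5=1, v6=2, v7=1, v8=2.
That is already a proper 3-coloring.

Yes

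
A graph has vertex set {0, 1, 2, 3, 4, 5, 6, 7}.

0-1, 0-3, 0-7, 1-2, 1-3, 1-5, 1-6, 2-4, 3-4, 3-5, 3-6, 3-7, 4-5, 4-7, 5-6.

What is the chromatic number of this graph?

4

1, 3, 5, 6 form a clique, so at least 4 colors are needed.
A valid assignment using 4 colors: 0=d, 1=b, 2=a, 3=a, 4=b, 5=c, 6=d, 7=c. No two adjacent vertices share a color.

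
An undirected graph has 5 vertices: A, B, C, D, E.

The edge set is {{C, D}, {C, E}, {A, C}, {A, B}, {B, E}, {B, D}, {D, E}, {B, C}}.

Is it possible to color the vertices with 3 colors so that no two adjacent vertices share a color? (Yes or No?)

B, C, D, E are pairwise adjacent (a clique of size 4), so at least 4 colors are needed.
So 3 colors are not enough.

No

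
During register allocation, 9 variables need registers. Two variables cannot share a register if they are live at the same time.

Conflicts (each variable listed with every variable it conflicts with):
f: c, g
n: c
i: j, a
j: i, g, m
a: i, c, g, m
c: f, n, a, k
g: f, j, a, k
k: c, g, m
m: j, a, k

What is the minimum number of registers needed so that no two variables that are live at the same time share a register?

k and m conflict, so at least 2 registers are needed.
2 registers suffice: f=2, n=2, i=1, j=2, a=2, c=1, g=1, k=2, m=1. No two conflicting variables share a register.

2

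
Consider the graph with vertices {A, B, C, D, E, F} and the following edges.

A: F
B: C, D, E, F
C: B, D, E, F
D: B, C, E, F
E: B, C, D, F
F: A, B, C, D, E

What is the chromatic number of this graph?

B, C, D, E, F are mutually adjacent (a clique of size 5), so at least 5 colors are needed.
A valid assignment using 5 colors: A=blue, B=green, C=purple, D=blue, E=yellow, F=red. Every edge joins two different colors.

5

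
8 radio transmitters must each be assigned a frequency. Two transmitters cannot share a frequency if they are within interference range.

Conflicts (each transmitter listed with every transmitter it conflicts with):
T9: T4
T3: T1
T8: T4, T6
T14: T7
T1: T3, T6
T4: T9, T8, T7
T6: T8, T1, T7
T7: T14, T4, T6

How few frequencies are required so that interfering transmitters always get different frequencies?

T1 and T6 conflict, so at least 2 frequencies are needed.
2 frequencies suffice: frequency 1 → {T3, T14, T4, T6}; frequency 2 → {T9, T8, T1, T7}. Each listed conflict is separated.

2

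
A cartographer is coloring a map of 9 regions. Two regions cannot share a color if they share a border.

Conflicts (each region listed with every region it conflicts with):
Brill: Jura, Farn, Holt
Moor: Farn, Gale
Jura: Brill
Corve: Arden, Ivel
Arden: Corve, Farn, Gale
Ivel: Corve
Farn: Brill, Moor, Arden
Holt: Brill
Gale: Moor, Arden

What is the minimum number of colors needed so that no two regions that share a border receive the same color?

Moor and Gale conflict, so at least 2 colors are needed.
2 colors suffice: Brill=1, Moor=1, Jura=2, Corve=2, Arden=1, Ivel=1, Farn=2, Holt=2, Gale=2. No two conflicting regions share a color.

2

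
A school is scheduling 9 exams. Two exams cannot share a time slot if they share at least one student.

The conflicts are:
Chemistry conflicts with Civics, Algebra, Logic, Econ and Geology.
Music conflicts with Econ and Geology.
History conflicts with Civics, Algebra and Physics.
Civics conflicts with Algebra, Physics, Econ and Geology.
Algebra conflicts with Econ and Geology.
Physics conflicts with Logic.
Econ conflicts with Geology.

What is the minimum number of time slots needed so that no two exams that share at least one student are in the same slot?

5

Chemistry, Civics, Algebra, Econ, Geology are mutually in conflict, so at least 5 time slots are needed.
5 time slots suffice: time slot 1 → {Music, Civics, Logic}; time slot 2 → {Physics, Econ}; time slot 3 → {Chemistry, History}; time slot 4 → {Geology}; time slot 5 → {Algebra}. No two conflicting exams share a time slot.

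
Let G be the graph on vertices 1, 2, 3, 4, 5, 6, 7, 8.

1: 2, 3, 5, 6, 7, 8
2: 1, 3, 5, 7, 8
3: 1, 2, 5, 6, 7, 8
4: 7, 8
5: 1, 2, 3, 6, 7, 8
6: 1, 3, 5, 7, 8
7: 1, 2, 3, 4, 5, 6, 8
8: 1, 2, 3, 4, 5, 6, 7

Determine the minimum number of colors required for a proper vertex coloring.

6

1, 2, 3, 5, 7, 8 are pairwise adjacent (a clique of size 6), so at least 6 colors are needed.
6 colors suffice: color a → {7}; color b → {8}; color c → {4, 5}; color d → {1}; color e → {3}; color f → {2, 6}. Every edge joins two different colors.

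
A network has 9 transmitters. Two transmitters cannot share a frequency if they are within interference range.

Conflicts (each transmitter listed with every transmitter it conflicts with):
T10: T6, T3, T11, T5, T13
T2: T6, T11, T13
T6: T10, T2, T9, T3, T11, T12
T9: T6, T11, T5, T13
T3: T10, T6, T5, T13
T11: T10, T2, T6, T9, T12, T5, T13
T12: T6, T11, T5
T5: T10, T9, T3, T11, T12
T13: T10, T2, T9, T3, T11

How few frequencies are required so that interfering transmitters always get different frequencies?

3

T10, T11, T5 pairwise conflict, so at least 3 frequencies are needed.
Using 3 frequencies: T10=3, T2=3, T6=2, T9=3, T3=1, T11=1, T12=3, T5=2, T13=2. Each listed conflict is separated.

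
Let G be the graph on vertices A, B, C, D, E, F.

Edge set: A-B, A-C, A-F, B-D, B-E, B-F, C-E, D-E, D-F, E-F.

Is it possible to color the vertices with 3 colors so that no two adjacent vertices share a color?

B, D, E, F form a clique, so at least 4 colors are needed.
So 3 colors are not enough.

No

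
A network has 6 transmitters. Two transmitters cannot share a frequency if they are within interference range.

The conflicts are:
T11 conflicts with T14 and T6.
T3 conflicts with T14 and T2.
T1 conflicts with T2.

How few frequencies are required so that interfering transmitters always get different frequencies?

2

T3 and T14 conflict, so at least 2 frequencies are needed.
2 frequencies suffice: frequency 1 → {T14, T6, T2}; frequency 2 → {T11, T3, T1}. Every pair that conflicts lands in different frequencies.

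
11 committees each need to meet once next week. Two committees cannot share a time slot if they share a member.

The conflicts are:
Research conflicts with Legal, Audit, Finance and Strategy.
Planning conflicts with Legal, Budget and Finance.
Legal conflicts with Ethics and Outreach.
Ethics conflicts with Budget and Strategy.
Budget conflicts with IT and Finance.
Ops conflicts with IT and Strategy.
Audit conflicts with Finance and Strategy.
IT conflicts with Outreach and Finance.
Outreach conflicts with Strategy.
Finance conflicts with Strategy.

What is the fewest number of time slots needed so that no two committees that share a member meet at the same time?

Research, Audit, Finance, Strategy all conflict with each other, so at least 4 time slots are needed.
A valid assignment using 4 time slots: Research=3, Planning=3, Legal=1, Ethics=2, Budget=1, Ops=2, Audit=4, IT=3, Outreach=2, Finance=2, Strategy=1. Each listed conflict is separated.

4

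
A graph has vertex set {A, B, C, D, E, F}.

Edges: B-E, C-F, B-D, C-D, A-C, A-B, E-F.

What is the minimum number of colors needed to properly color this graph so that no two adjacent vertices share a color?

The cycle E-F-C-A-B-E has odd length 5, so it cannot be 2-colored; at least 3 colors are needed.
One proper 3-coloring: A=2, B=1, C=1, D=2, E=3, F=2. No two adjacent vertices share a color.

3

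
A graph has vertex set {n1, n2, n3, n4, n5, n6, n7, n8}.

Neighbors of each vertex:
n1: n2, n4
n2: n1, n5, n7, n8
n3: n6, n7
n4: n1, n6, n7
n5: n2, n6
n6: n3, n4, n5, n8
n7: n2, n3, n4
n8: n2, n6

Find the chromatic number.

3

The cycle n7-n3-n6-n5-n2-n7 has odd length 5, so it cannot be 2-colored; at least 3 colors are needed.
3 colors suffice: n1=2, n2=1, n3=3, n4=3, n5=2, n6=1, n7=2, n8=2. Every edge joins two different colors.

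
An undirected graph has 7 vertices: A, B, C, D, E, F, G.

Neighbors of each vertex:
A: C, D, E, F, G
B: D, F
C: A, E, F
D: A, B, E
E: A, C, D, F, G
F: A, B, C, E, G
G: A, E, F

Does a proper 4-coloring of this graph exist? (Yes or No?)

The chromatic number is 4. A, C, E, F are mutually adjacent (a clique of size 4), so at least 4 colors are needed.
4 colors suffice: A=1, B=1, C=4, D=3, E=2, F=3, G=4.
That is already a proper 4-coloring.

Yes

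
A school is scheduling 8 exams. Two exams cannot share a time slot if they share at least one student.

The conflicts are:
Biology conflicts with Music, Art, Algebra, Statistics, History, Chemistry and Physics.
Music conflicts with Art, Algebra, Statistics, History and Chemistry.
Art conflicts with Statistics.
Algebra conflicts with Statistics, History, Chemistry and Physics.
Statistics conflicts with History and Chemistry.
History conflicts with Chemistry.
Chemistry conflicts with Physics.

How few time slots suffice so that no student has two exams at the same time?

Biology, Music, Algebra, Statistics, History, Chemistry pairwise conflict, so at least 6 time slots are needed.
Using 6 time slots: Biology=1, Music=2, Art=4, Algebra=4, Statistics=3, History=6, Chemistry=5, Physics=2. Every pair that conflicts lands in different time slots.

6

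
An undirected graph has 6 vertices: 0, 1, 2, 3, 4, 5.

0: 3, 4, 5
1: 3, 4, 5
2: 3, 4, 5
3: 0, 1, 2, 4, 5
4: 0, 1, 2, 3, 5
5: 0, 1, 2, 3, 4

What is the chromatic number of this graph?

4

2, 3, 4, 5 are pairwise adjacent (a clique of size 4), so at least 4 colors are needed.
4 colors suffice: 0=yellow, 1=yellow, 2=yellow, 3=blue, 4=green, 5=red. Each edge has distinct colors on its endpoints.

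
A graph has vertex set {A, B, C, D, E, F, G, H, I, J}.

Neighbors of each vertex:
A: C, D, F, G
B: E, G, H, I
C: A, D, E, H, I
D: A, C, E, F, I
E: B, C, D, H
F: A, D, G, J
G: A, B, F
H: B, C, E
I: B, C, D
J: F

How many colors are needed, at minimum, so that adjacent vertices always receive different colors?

C, D, E are pairwise adjacent, so at least 3 colors are needed.
3 colors suffice: color red → {D, G, H, J}; color blue → {B, C, F}; color green → {A, E, I}. No two adjacent vertices share a color.

3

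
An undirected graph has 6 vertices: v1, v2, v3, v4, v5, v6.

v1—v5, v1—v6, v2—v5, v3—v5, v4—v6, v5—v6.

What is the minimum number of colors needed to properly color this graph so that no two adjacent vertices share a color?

3

v1, v5, v6 form a triangle, so at least 3 colors are needed.
3 colors suffice: v1=G, v2=B, v3=B, v4=R, v5=R, v6=B. Each edge has distinct colors on its endpoints.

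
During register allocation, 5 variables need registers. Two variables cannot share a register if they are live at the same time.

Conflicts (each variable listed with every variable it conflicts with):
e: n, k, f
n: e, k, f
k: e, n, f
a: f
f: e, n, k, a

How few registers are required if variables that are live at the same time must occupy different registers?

e, n, k, f pairwise conflict, so at least 4 registers are needed.
4 registers suffice: register 1 → {f}; register 2 → {e, a}; register 3 → {n}; register 4 → {k}. Every pair that conflicts lands in different registers.

4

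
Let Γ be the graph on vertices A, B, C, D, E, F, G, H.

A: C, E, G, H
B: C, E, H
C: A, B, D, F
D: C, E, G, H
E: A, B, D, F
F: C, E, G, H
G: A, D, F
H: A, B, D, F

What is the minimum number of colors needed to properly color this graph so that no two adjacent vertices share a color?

2

A and G are adjacent, so at least 2 colors are needed.
2 colors suffice: color 1 → {A, B, D, F}; color 2 → {C, E, G, H}. Each edge has distinct colors on its endpoints.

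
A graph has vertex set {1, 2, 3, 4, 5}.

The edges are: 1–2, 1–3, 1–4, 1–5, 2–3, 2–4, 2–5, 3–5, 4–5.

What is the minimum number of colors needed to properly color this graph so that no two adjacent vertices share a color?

1, 2, 4, 5 form a clique, so at least 4 colors are needed.
4 colors suffice: 1=c, 2=b, 3=d, 4=d, 5=a. No two adjacent vertices share a color.

4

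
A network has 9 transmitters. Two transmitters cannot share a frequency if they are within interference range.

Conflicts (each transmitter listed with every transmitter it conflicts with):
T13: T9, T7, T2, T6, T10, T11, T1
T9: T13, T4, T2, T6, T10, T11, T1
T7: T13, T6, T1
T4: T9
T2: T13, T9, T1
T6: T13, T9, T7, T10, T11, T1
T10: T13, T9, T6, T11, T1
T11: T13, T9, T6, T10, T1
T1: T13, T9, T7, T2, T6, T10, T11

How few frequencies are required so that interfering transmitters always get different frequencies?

6

T13, T9, T6, T10, T11, T1 all conflict with each other, so at least 6 frequencies are needed.
6 frequencies suffice: T13=2, T9=1, T7=1, T4=2, T2=4, T6=4, T10=5, T11=6, T1=3. Every pair that conflicts lands in different frequencies.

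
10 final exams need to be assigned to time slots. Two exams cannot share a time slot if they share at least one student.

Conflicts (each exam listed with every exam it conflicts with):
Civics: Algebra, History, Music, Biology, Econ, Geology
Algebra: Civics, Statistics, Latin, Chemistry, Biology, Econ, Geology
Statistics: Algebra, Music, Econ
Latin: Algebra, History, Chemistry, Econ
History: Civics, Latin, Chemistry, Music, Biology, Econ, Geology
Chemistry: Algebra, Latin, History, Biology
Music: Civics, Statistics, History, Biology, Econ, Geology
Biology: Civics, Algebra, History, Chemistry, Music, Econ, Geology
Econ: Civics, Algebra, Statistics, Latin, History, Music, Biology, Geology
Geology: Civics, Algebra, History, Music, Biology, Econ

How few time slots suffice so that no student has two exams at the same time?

6

Civics, History, Music, Biology, Econ, Geology all conflict with each other, so at least 6 time slots are needed.
6 time slots suffice: time slot 1 → {Chemistry, Econ}; time slot 2 → {Algebra, History}; time slot 3 → {Statistics, Latin, Biology}; time slot 4 → {Geology}; time slot 5 → {Civics}; time slot 6 → {Music}. Every pair that conflicts lands in different time slots.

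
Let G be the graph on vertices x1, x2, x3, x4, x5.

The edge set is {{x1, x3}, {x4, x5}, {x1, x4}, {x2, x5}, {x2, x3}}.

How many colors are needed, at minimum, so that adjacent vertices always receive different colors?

3

The cycle x1-x4-x5-x2-x3-x1 has odd length 5, so it cannot be 2-colored; at least 3 colors are needed.
3 colors suffice: color 1 → {x3, x5}; color 2 → {x2, x4}; color 3 → {x1}. No two adjacent vertices share a color.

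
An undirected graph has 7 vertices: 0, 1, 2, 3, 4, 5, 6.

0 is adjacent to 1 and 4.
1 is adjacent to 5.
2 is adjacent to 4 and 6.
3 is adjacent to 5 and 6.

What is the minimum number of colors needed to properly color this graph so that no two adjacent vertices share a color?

3

The cycle 4-0-1-5-3-6-2-4 has odd length 7, so it cannot be 2-colored; at least 3 colors are needed.
3 colors suffice: color a → {0, 5, 6}; color b → {1, 3, 4}; color c → {2}. Every edge joins two different colors.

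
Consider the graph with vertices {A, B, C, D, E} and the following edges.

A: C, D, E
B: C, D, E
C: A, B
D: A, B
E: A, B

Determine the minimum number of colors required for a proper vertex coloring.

2

B and C are adjacent, so at least 2 colors are needed.
2 colors suffice: color 1 → {A, B}; color 2 → {C, D, E}. Each edge has distinct colors on its endpoints.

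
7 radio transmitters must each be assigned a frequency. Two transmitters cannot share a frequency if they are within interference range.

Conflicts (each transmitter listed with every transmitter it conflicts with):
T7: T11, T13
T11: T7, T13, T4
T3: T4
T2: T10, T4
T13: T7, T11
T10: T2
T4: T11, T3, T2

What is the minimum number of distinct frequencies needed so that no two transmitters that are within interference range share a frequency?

T7, T11, T13 pairwise conflict, so at least 3 frequencies are needed.
3 frequencies suffice: frequency 1 → {T11, T3, T2}; frequency 2 → {T13, T10, T4}; frequency 3 → {T7}. Each listed conflict is separated.

3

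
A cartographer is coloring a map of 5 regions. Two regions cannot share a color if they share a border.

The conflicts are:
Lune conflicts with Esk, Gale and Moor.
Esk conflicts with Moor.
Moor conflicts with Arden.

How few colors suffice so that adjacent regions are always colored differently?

Lune, Esk, Moor are mutually in conflict, so at least 3 colors are needed.
3 colors suffice: color 1 → {Lune, Arden}; color 2 → {Gale, Moor}; color 3 → {Esk}. Every pair that conflicts lands in different colors.

3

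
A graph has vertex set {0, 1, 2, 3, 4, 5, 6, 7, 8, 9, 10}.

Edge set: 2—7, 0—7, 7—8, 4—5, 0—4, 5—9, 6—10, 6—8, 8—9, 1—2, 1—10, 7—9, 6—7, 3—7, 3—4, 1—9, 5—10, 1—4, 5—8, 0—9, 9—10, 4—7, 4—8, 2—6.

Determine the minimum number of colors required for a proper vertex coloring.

4, 5, 8 form a triangle, so at least 3 colors are needed.
3 colors suffice: color a → {1, 5, 7}; color b → {4, 6, 9}; color c → {0, 2, 3, 8, 10}. Each edge has distinct colors on its endpoints.

3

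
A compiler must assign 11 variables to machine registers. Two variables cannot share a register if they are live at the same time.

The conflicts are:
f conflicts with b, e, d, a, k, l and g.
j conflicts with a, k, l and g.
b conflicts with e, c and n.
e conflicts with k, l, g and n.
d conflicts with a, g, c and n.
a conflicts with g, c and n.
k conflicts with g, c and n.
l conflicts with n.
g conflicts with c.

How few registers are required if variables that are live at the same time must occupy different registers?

4

f, e, k, g all conflict with each other, so at least 4 registers are needed.
4 registers suffice: f=1, j=1, b=2, e=4, d=4, a=3, k=3, l=2, g=2, c=1, n=1. No two conflicting variables share a register.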